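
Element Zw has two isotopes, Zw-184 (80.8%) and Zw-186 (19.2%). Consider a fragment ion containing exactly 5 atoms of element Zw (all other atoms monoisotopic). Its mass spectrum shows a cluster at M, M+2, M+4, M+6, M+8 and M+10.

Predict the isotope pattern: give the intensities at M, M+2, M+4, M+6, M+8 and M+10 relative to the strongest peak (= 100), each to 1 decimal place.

The 5 Zw atoms are independent, so intensities follow the terms of (0.808 + 0.192)^5.
P(M) = 0.808^5 = 0.344395
P(M+2) = 5 × 0.808^4 × 0.192^1 = 0.409182
P(M+4) = 10 × 0.808^3 × 0.192^2 = 0.194463
P(M+6) = 10 × 0.808^2 × 0.192^3 = 0.046209
P(M+8) = 5 × 0.808^1 × 0.192^4 = 0.005490
P(M+10) = 0.192^5 = 0.000261
The M+2 peak is largest (0.409182); scaling to 100 gives 84.2 : 100.0 : 47.5 : 11.3 : 1.3 : 0.1.

84.2 : 100.0 : 47.5 : 11.3 : 1.3 : 0.1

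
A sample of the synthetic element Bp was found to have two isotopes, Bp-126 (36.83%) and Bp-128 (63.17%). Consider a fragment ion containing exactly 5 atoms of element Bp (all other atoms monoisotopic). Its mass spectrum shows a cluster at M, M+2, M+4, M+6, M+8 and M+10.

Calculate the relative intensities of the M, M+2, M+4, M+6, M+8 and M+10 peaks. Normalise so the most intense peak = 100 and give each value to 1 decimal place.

2.0 : 17.0 : 58.3 : 100.0 : 85.8 : 29.4

Each Bp atom is independently Bp-126 (p = 0.3683) or Bp-128 (q = 0.6317); the cluster is the binomial expansion (p + q)^5.
P(M) = 0.3683^5 = 0.006777
P(M+2) = 5 × 0.3683^4 × 0.6317^1 = 0.058115
P(M+4) = 10 × 0.3683^3 × 0.6317^2 = 0.199355
P(M+6) = 10 × 0.3683^2 × 0.6317^3 = 0.341929
P(M+8) = 5 × 0.3683^1 × 0.6317^4 = 0.293235
P(M+10) = 0.6317^5 = 0.100590
The M+6 peak is largest (0.341929); scaling to 100 gives 2.0 : 17.0 : 58.3 : 100.0 : 85.8 : 29.4.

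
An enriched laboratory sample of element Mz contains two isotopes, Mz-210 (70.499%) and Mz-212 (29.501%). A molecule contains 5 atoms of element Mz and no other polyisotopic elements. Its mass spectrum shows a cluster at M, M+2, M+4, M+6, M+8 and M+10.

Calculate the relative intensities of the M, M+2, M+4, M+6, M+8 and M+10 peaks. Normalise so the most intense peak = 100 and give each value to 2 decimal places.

The 5 Mz atoms are independent, so intensities follow the terms of (0.70499 + 0.29501)^5.
P(M) = 0.70499^5 = 0.174147
P(M+2) = 5 × 0.70499^4 × 0.29501^1 = 0.364367
P(M+4) = 10 × 0.70499^3 × 0.29501^2 = 0.304946
P(M+6) = 10 × 0.70499^2 × 0.29501^3 = 0.127607
P(M+8) = 5 × 0.70499^1 × 0.29501^4 = 0.026699
P(M+10) = 0.29501^5 = 0.002235
The M+2 peak is largest (0.364367); scaling to 100 gives 47.79 : 100.00 : 83.69 : 35.02 : 7.33 : 0.61.

47.79 : 100.00 : 83.69 : 35.02 : 7.33 : 0.61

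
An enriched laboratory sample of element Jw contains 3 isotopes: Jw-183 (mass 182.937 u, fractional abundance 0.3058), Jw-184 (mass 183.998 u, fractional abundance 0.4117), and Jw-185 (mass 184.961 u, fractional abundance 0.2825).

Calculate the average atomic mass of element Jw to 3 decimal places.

Ar = Σ fᵢ·mᵢ = 0.3058 × 182.937 + 0.4117 × 183.998 + 0.2825 × 184.961
= 55.9421 + 75.7520 + 52.2515 = 183.9456 u

183.946 u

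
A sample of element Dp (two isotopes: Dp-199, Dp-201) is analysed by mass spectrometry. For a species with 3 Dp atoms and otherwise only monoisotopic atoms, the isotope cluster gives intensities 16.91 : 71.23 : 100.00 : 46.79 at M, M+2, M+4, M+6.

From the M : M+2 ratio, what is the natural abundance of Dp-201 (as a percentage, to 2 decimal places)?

58.40%

If p is the fraction of Dp that is Dp-199, then I(M+2)/I(M) = [C(3,1)·p^2·(1−p)] / p^3 = 3·(1−p)/p = 71.23/16.91 = 4.2123
(1−p)/p = 4.2123/3 = 1.4041  ⇒  p = 1/(1 + 1.4041) = 0.4160
Dp-199: 41.60%, Dp-201: 58.40%.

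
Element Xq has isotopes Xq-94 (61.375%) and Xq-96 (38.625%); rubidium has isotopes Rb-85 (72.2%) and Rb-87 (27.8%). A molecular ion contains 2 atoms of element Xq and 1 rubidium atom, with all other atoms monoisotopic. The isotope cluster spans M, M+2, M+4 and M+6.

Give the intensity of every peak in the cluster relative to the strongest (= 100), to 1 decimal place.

60.8 : 100.0 : 53.6 : 9.3

Element Xq pattern (n=2): 0.37668906 : 0.47412187 : 0.14918906
Rubidium pattern (n=1): 0.7220 : 0.2780
Convolve the two distributions (both contribute in 2-u steps):
  M: 0.37668906×0.7220 = 0.271970
  M+2: 0.37668906×0.2780 + 0.47412187×0.7220 = 0.447036
  M+4: 0.47412187×0.2780 + 0.14918906×0.7220 = 0.239520
  M+6: 0.14918906×0.2780 = 0.041475
Scale to base peak (0.447036) = 100: 60.8 : 100.0 : 53.6 : 9.3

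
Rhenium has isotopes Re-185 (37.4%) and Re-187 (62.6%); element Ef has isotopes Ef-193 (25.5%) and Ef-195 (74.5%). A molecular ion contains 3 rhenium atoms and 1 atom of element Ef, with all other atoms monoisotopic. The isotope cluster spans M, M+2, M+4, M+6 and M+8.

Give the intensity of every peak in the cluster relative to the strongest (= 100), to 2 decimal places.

3.42 : 27.16 : 78.90 : 100.00 : 46.85

Rhenium pattern (n=3): 0.05231362 : 0.26268713 : 0.43968487 : 0.24531438
Element Ef pattern (n=1): 0.2550 : 0.7450
Convolve the two distributions (both contribute in 2-u steps):
  M: 0.05231362×0.2550 = 0.013340
  M+2: 0.05231362×0.7450 + 0.26268713×0.2550 = 0.105959
  M+4: 0.26268713×0.7450 + 0.43968487×0.2550 = 0.307822
  M+6: 0.43968487×0.7450 + 0.24531438×0.2550 = 0.390120
  M+8: 0.24531438×0.7450 = 0.182759
Scale to base peak (0.390120) = 100: 3.42 : 27.16 : 78.90 : 100.00 : 46.85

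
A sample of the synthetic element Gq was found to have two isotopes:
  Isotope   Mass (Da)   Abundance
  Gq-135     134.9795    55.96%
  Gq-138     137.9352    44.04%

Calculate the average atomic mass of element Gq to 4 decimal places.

136.2812 Da

Ar = Σ fᵢ·mᵢ = 0.5596 × 134.9795 + 0.4404 × 137.9352
= 75.53453 + 60.74666 = 136.28119 Da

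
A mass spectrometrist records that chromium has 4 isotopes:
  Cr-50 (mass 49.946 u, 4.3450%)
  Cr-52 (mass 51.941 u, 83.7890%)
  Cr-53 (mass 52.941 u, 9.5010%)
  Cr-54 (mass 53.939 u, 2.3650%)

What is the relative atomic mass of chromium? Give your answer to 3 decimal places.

51.997 u

Average mass = Σ (abundance × isotope mass) = 0.043450 × 49.946 + 0.837890 × 51.941 + 0.095010 × 52.941 + 0.023650 × 53.939
= 2.1702 + 43.5208 + 5.0299 + 1.2757 = 51.9966 u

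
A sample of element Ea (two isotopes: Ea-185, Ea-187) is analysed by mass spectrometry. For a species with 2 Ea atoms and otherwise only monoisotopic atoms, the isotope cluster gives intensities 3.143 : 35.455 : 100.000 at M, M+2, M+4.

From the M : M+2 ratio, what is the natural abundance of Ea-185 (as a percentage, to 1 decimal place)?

15.1%

Write p for the Ea-185 fraction. I(M+2)/I(M) = [C(2,1)·p^1·(1−p)] / p^2 = 2·(1−p)/p = 35.455/3.143 = 11.2806
(1−p)/p = 11.2806/2 = 5.6403  ⇒  p = 1/(1 + 5.6403) = 0.1506
Ea-185: 15.1%, Ea-187: 84.9%.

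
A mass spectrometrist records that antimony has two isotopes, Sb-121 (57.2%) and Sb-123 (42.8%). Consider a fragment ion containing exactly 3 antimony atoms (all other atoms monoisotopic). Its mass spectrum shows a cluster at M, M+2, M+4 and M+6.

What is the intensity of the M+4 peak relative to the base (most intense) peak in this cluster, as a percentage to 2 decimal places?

74.83%

Binomial terms of (0.572 + 0.428)^3: M 0.1871, M+2 0.4201, M+4 0.3143, M+6 0.0784 → M+2 is the base peak.
P(M+2) = C(3,1) × 0.572^2 × 0.428^1 = 3 × 0.327184 × 0.4280 = 0.420104 (base)
P(M+4) = C(3,2) × 0.572^1 × 0.428^2 = 3 × 0.5720 × 0.183184 = 0.314344
Relative intensity = 0.314344 / 0.420104 × 100 = 74.83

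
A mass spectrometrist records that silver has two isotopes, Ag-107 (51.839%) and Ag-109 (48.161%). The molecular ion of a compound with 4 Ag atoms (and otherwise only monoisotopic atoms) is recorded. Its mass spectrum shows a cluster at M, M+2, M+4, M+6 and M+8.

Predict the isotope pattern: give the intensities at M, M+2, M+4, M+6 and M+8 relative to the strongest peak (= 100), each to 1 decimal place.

19.3 : 71.8 : 100.0 : 61.9 : 14.4

Each Ag atom is independently Ag-107 (p = 0.51839) or Ag-109 (q = 0.48161); the cluster is the binomial expansion (p + q)^4.
P(M) = 0.51839^4 = 0.072215
P(M+2) = 4 × 0.51839^3 × 0.48161^1 = 0.268365
P(M+4) = 6 × 0.51839^2 × 0.48161^2 = 0.373986
P(M+6) = 4 × 0.51839^1 × 0.48161^3 = 0.231634
P(M+8) = 0.48161^4 = 0.053800
The M+4 peak is largest (0.373986); scaling to 100 gives 19.3 : 71.8 : 100.0 : 61.9 : 14.4.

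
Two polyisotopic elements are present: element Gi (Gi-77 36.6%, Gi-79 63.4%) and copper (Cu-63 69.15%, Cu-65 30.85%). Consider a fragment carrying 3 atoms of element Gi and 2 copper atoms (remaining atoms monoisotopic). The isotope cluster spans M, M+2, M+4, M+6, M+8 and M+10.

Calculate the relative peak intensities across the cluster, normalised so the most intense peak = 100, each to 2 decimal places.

7.01 : 42.69 : 97.01 : 100.00 : 45.07 : 7.25

Element Gi pattern (n=3): 0.0490279 : 0.25478431 : 0.44134769 : 0.2548401
Copper pattern (n=2): 0.47817225 : 0.4266555 : 0.09517225
Convolve the two distributions (both contribute in 2-u steps):
  M: 0.0490279×0.47817225 = 0.023444
  M+2: 0.0490279×0.4266555 + 0.25478431×0.47817225 = 0.142749
  M+4: 0.0490279×0.09517225 + 0.25478431×0.4266555 + 0.44134769×0.47817225 = 0.324411
  M+6: 0.25478431×0.09517225 + 0.44134769×0.4266555 + 0.2548401×0.47817225 = 0.334409
  M+8: 0.44134769×0.09517225 + 0.2548401×0.4266555 = 0.150733
  M+10: 0.2548401×0.09517225 = 0.024254
Scale to base peak (0.334409) = 100: 7.01 : 42.69 : 97.01 : 100.00 : 45.07 : 7.25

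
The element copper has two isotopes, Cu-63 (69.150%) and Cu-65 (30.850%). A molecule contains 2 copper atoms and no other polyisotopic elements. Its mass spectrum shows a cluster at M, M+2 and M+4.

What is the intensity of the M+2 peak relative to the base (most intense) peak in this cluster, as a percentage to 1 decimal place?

89.2%

(0.69150 + 0.30850)^2 gives M 0.4782, M+2 0.4267, M+4 0.0952; the largest is M.
P(M) = C(2,0) × 0.69150^2 × 0.30850^0 = 1 × 0.47817225 × 1.0000 = 0.478172 (base)
P(M+2) = C(2,1) × 0.69150^1 × 0.30850^1 = 2 × 0.6915 × 0.3085 = 0.426656
Relative intensity = 0.426656 / 0.478172 × 100 = 89.2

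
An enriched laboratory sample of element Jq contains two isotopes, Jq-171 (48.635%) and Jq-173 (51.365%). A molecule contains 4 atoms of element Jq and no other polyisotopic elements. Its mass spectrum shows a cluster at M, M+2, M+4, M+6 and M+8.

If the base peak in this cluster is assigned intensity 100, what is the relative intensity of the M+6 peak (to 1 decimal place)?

70.4

(0.48635 + 0.51365)^4 gives M 0.0559, M+2 0.2364, M+4 0.3744, M+6 0.2636, M+8 0.0696; the largest is M+4.
P(M+4) = C(4,2) × 0.48635^2 × 0.51365^2 = 6 × 0.23653632 × 0.26383632 = 0.374441 (base)
P(M+6) = C(4,3) × 0.48635^1 × 0.51365^3 = 4 × 0.48635 × 0.13551953 = 0.263640
Relative intensity = 0.263640 / 0.374441 × 100 = 70.4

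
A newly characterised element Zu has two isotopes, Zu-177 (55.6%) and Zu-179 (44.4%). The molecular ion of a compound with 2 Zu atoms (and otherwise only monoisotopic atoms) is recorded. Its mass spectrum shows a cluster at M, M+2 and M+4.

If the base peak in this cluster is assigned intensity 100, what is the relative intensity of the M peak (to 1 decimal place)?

62.6

Term probabilities: M 0.3091, M+2 0.4937, M+4 0.1971. Base peak = M+2.
P(M+2) = C(2,1) × 0.556^1 × 0.444^1 = 2 × 0.5560 × 0.4440 = 0.493728 (base)
P(M) = C(2,0) × 0.556^2 × 0.444^0 = 1 × 0.309136 × 1.0000 = 0.309136
Relative intensity = 0.309136 / 0.493728 × 100 = 62.6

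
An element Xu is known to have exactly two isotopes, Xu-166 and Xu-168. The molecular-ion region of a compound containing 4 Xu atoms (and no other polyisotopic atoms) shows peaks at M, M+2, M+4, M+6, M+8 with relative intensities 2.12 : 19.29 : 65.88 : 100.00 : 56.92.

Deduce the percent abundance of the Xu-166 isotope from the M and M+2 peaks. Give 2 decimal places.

If p is the fraction of Xu that is Xu-166, then I(M+2)/I(M) = [C(4,1)·p^3·(1−p)] / p^4 = 4·(1−p)/p = 19.29/2.12 = 9.0991
(1−p)/p = 9.0991/4 = 2.2748  ⇒  p = 1/(1 + 2.2748) = 0.3054
Xu-166: 30.54%, Xu-168: 69.46%.

30.54%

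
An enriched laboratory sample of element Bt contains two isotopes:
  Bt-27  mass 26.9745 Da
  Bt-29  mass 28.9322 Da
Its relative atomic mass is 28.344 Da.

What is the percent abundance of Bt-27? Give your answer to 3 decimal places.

30.045%

With x = fraction of Bt-27 (so Bt-29 is 1 − x):
26.9745·x + 28.9322·(1 − x) = 28.344
(26.9745 − 28.9322)·x = 28.344 − 28.9322
x = -0.5882 / -1.9577 = 0.30045 → 30.045% Bt-27, 69.955% Bt-29.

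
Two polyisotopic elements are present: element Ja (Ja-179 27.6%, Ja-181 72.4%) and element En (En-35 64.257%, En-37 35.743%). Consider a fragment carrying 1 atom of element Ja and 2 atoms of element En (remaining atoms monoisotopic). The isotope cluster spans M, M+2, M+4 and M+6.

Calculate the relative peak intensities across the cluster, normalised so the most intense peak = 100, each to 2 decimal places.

26.77 : 100.00 : 86.40 : 21.73

Element Ja pattern (n=1): 0.2760 : 0.7240
Element En pattern (n=2): 0.4128962 : 0.45934759 : 0.1277562
Convolve the two distributions (both contribute in 2-u steps):
  M: 0.2760×0.4128962 = 0.113959
  M+2: 0.2760×0.45934759 + 0.7240×0.4128962 = 0.425717
  M+4: 0.2760×0.1277562 + 0.7240×0.45934759 = 0.367828
  M+6: 0.7240×0.1277562 = 0.092495
Scale to base peak (0.425717) = 100: 26.77 : 100.00 : 86.40 : 21.73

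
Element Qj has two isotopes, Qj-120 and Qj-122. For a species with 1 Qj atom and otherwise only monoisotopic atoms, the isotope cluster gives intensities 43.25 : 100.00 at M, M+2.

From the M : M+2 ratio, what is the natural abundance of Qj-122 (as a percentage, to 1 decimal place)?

If p is the fraction of Qj that is Qj-120, then I(M+2)/I(M) = [C(1,1)·p^0·(1−p)] / p^1 = 1·(1−p)/p = 100.00/43.25 = 2.3121
(1−p)/p = 2.3121/1 = 2.3121  ⇒  p = 1/(1 + 2.3121) = 0.3019
Qj-120: 30.2%, Qj-122: 69.8%.

69.8%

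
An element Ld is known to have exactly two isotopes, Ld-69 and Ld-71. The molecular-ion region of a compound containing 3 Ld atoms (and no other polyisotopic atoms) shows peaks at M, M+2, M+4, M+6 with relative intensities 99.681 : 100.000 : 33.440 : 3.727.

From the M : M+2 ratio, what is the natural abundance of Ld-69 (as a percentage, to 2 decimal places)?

Let p = fractional abundance of Ld-69. I(M+2)/I(M) = [C(3,1)·p^2·(1−p)] / p^3 = 3·(1−p)/p = 100.000/99.681 = 1.0032
(1−p)/p = 1.0032/3 = 0.3344  ⇒  p = 1/(1 + 0.3344) = 0.7494
Ld-69: 74.94%, Ld-71: 25.06%.

74.94%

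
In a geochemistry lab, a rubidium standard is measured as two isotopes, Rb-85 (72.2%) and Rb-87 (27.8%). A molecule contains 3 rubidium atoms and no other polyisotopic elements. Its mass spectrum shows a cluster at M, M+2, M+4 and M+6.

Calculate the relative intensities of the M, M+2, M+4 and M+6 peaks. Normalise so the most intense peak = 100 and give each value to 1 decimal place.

86.6 : 100.0 : 38.5 : 4.9

Each Rb atom is independently Rb-85 (p = 0.722) or Rb-87 (q = 0.278); the cluster is the binomial expansion (p + q)^3.
P(M) = 0.722^3 = 0.376367
P(M+2) = 3 × 0.722^2 × 0.278^1 = 0.434751
P(M+4) = 3 × 0.722^1 × 0.278^2 = 0.167397
P(M+6) = 0.278^3 = 0.021485
The M+2 peak is largest (0.434751); scaling to 100 gives 86.6 : 100.0 : 38.5 : 4.9.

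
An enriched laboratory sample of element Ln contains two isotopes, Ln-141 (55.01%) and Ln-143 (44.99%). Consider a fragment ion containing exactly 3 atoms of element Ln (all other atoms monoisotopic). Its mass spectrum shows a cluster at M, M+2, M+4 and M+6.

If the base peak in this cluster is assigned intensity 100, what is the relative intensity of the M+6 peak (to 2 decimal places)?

Term probabilities: M 0.1665, M+2 0.4084, M+4 0.3340, M+6 0.0911. Base peak = M+2.
P(M+2) = C(3,1) × 0.5501^2 × 0.4499^1 = 3 × 0.30261001 × 0.4499 = 0.408433 (base)
P(M+6) = C(3,3) × 0.5501^0 × 0.4499^3 = 1 × 1.0000 × 0.09106426 = 0.091064
Relative intensity = 0.091064 / 0.408433 × 100 = 22.30

22.30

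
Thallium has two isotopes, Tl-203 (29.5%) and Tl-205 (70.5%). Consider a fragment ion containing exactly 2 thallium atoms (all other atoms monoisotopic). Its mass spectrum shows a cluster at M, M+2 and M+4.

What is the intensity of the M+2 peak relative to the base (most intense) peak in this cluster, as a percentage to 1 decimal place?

Term probabilities: M 0.0870, M+2 0.4160, M+4 0.4970. Base peak = M+4.
P(M+4) = C(2,2) × 0.295^0 × 0.705^2 = 1 × 1.0000 × 0.497025 = 0.497025 (base)
P(M+2) = C(2,1) × 0.295^1 × 0.705^1 = 2 × 0.2950 × 0.7050 = 0.415950
Relative intensity = 0.415950 / 0.497025 × 100 = 83.7

83.7%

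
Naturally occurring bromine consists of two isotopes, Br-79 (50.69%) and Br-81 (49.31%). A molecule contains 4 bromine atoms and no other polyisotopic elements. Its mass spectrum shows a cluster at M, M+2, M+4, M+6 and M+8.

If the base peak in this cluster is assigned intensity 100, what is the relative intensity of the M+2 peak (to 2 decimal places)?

Binomial terms of (0.5069 + 0.4931)^4: M 0.0660, M+2 0.2569, M+4 0.3749, M+6 0.2431, M+8 0.0591 → M+4 is the base peak.
P(M+4) = C(4,2) × 0.5069^2 × 0.4931^2 = 6 × 0.25694761 × 0.24314761 = 0.374857 (base)
P(M+2) = C(4,1) × 0.5069^3 × 0.4931^1 = 4 × 0.13024674 × 0.4931 = 0.256899
Relative intensity = 0.256899 / 0.374857 × 100 = 68.53

68.53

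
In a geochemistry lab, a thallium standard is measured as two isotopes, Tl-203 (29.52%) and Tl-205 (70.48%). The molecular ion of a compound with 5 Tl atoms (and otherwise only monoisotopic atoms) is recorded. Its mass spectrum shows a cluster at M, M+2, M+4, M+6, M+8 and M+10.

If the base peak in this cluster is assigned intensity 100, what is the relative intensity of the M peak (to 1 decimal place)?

0.6

(0.2952 + 0.7048)^5 gives M 0.0022, M+2 0.0268, M+4 0.1278, M+6 0.3051, M+8 0.3642, M+10 0.1739; the largest is M+8.
P(M+8) = C(5,4) × 0.2952^1 × 0.7048^4 = 5 × 0.2952 × 0.24675365 = 0.364208 (base)
P(M) = C(5,0) × 0.2952^5 × 0.7048^0 = 1 × 0.00224172 × 1.0000 = 0.002242
Relative intensity = 0.002242 / 0.364208 × 100 = 0.6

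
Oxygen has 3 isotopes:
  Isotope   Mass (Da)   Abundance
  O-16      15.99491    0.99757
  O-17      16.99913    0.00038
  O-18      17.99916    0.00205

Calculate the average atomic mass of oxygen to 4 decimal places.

15.9994 Da

Weight each isotope mass by its fractional abundance: 0.99757 × 15.99491 + 0.00038 × 16.99913 + 0.00205 × 17.99916
= 15.956042 + 0.006460 + 0.036898 = 15.999400 Da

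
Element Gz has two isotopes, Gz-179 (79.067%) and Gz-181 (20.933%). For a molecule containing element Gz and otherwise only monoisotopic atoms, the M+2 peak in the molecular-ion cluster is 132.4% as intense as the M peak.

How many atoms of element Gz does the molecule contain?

The M+2/M ratio from n Gz atoms is n · q/p = n · 0.20933/0.79067.
n = 1.324 × 0.79067/0.20933 = 5.00 ≈ 5

5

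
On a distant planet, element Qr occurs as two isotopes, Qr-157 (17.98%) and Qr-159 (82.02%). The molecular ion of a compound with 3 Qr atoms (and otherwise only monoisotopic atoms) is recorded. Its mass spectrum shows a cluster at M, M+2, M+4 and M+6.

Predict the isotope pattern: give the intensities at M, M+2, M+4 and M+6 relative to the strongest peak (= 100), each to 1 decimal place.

1.1 : 14.4 : 65.8 : 100.0

Each Qr atom is independently Qr-157 (p = 0.1798) or Qr-159 (q = 0.8202); the cluster is the binomial expansion (p + q)^3.
P(M) = 0.1798^3 = 0.005813
P(M+2) = 3 × 0.1798^2 × 0.8202^1 = 0.079546
P(M+4) = 3 × 0.1798^1 × 0.8202^2 = 0.362870
P(M+6) = 0.8202^3 = 0.551772
The M+6 peak is largest (0.551772); scaling to 100 gives 1.1 : 14.4 : 65.8 : 100.0.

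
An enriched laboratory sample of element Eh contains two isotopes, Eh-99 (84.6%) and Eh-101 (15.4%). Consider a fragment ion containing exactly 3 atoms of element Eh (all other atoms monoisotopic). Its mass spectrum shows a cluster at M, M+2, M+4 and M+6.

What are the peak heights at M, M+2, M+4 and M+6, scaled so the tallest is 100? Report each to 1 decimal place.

100.0 : 54.6 : 9.9 : 0.6

Each Eh atom is independently Eh-99 (p = 0.846) or Eh-101 (q = 0.154); the cluster is the binomial expansion (p + q)^3.
P(M) = 0.846^3 = 0.605496
P(M+2) = 3 × 0.846^2 × 0.154^1 = 0.330661
P(M+4) = 3 × 0.846^1 × 0.154^2 = 0.060191
P(M+6) = 0.154^3 = 0.003652
The M peak is largest (0.605496); scaling to 100 gives 100.0 : 54.6 : 9.9 : 0.6.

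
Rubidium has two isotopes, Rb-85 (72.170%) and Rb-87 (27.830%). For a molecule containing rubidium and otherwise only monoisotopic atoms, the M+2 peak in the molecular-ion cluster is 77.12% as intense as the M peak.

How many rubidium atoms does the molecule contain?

The M+2/M ratio from n Rb atoms is n · q/p = n · 0.27830/0.72170.
n = 0.7712 × 0.72170/0.27830 = 2.00 ≈ 2

2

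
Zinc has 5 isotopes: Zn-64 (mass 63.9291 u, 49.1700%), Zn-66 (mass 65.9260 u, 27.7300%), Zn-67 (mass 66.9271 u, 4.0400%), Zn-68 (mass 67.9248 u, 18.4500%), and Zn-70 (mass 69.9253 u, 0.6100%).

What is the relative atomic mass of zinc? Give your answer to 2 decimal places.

The abundance-weighted mean is 0.491700 × 63.9291 + 0.277300 × 65.9260 + 0.040400 × 66.9271 + 0.184500 × 67.9248 + 0.006100 × 69.9253
= 31.43394 + 18.28128 + 2.70385 + 12.53213 + 0.42654 = 65.37774 u

65.38 u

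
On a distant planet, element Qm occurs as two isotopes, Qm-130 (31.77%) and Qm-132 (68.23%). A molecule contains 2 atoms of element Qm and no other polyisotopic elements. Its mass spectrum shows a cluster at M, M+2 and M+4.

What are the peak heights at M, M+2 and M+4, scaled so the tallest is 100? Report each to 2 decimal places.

21.68 : 93.13 : 100.00

Expanding (0.3177 + 0.6823)^2:
P(M) = 0.3177^2 = 0.100933
P(M+2) = 2 × 0.3177^1 × 0.6823^1 = 0.433533
P(M+4) = 0.6823^2 = 0.465533
The M+4 peak is largest (0.465533); scaling to 100 gives 21.68 : 93.13 : 100.00.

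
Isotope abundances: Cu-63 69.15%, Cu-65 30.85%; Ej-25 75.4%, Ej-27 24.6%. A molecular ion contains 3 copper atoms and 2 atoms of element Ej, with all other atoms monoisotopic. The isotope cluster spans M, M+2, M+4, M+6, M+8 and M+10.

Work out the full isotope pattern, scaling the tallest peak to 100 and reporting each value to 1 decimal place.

Copper pattern (n=3): 0.33065611 : 0.44254842 : 0.19743483 : 0.02936064
Element Ej pattern (n=2): 0.568516 : 0.370968 : 0.060516
Convolve the two distributions (both contribute in 2-u steps):
  M: 0.33065611×0.568516 = 0.187983
  M+2: 0.33065611×0.370968 + 0.44254842×0.568516 = 0.374259
  M+4: 0.33065611×0.060516 + 0.44254842×0.370968 + 0.19743483×0.568516 = 0.296426
  M+6: 0.44254842×0.060516 + 0.19743483×0.370968 + 0.02936064×0.568516 = 0.116715
  M+8: 0.19743483×0.060516 + 0.02936064×0.370968 = 0.022840
  M+10: 0.02936064×0.060516 = 0.001777
Scale to base peak (0.374259) = 100: 50.2 : 100.0 : 79.2 : 31.2 : 6.1 : 0.5

50.2 : 100.0 : 79.2 : 31.2 : 6.1 : 0.5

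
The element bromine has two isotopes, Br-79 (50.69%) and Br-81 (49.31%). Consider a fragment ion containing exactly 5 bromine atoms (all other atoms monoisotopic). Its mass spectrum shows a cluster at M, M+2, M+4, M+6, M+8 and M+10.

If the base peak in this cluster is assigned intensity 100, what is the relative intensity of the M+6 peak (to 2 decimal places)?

(0.5069 + 0.4931)^5 gives M 0.0335, M+2 0.1628, M+4 0.3167, M+6 0.3081, M+8 0.1498, M+10 0.0292; the largest is M+4.
P(M+4) = C(5,2) × 0.5069^3 × 0.4931^2 = 10 × 0.13024674 × 0.24314761 = 0.316692 (base)
P(M+6) = C(5,3) × 0.5069^2 × 0.4931^3 = 10 × 0.25694761 × 0.11989609 = 0.308070
Relative intensity = 0.308070 / 0.316692 × 100 = 97.28

97.28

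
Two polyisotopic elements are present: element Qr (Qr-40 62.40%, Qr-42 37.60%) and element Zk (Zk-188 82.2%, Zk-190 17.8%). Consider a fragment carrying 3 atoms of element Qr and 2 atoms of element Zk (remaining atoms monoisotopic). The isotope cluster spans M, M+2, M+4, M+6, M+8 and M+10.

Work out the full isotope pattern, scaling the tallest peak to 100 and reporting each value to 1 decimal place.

44.6 : 100.0 : 85.6 : 34.6 : 6.5 : 0.5

Element Qr pattern (n=3): 0.24297062 : 0.43921613 : 0.26465587 : 0.05315738
Element Zk pattern (n=2): 0.675684 : 0.292632 : 0.031684
Convolve the two distributions (both contribute in 2-u steps):
  M: 0.24297062×0.675684 = 0.164171
  M+2: 0.24297062×0.292632 + 0.43921613×0.675684 = 0.367872
  M+4: 0.24297062×0.031684 + 0.43921613×0.292632 + 0.26465587×0.675684 = 0.315051
  M+6: 0.43921613×0.031684 + 0.26465587×0.292632 + 0.05315738×0.675684 = 0.127280
  M+8: 0.26465587×0.031684 + 0.05315738×0.292632 = 0.023941
  M+10: 0.05315738×0.031684 = 0.001684
Scale to base peak (0.367872) = 100: 44.6 : 100.0 : 85.6 : 34.6 : 6.5 : 0.5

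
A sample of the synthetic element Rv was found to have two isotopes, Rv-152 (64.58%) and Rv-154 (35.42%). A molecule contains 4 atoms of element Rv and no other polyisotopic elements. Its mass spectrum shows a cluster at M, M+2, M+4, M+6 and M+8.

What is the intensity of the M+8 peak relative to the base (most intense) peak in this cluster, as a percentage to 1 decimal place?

(0.6458 + 0.3542)^4 gives M 0.1739, M+2 0.3816, M+4 0.3139, M+6 0.1148, M+8 0.0157; the largest is M+2.
P(M+2) = C(4,1) × 0.6458^3 × 0.3542^1 = 4 × 0.26933582 × 0.3542 = 0.381595 (base)
P(M+8) = C(4,4) × 0.6458^0 × 0.3542^4 = 1 × 1.0000 × 0.01573962 = 0.015740
Relative intensity = 0.015740 / 0.381595 × 100 = 4.1

4.1%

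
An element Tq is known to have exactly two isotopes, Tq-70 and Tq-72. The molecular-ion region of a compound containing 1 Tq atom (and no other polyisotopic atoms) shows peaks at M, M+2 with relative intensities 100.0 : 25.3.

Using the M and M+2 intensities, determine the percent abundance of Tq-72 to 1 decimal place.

If p is the fraction of Tq that is Tq-70, then I(M+2)/I(M) = [C(1,1)·p^0·(1−p)] / p^1 = 1·(1−p)/p = 25.3/100.0 = 0.2530
(1−p)/p = 0.2530/1 = 0.2530  ⇒  p = 1/(1 + 0.2530) = 0.7981
Tq-70: 79.8%, Tq-72: 20.2%.

20.2%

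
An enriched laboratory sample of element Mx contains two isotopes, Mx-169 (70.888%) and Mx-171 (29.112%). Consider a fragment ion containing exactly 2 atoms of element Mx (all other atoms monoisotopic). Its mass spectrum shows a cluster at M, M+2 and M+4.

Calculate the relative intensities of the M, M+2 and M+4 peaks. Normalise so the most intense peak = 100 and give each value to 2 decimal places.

100.00 : 82.14 : 16.87

The 2 Mx atoms are independent, so intensities follow the terms of (0.70888 + 0.29112)^2.
P(M) = 0.70888^2 = 0.502511
P(M+2) = 2 × 0.70888^1 × 0.29112^1 = 0.412738
P(M+4) = 0.29112^2 = 0.084751
The M peak is largest (0.502511); scaling to 100 gives 100.00 : 82.14 : 16.87.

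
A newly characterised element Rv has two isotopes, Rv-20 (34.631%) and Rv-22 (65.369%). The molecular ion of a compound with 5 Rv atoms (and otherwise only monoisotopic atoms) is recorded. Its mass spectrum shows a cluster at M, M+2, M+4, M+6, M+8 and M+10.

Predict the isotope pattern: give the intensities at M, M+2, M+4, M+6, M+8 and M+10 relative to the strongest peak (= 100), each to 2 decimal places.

1.49 : 14.03 : 52.98 : 100.00 : 94.38 : 35.63

Expanding (0.34631 + 0.65369)^5:
P(M) = 0.34631^5 = 0.004981
P(M+2) = 5 × 0.34631^4 × 0.65369^1 = 0.047011
P(M+4) = 10 × 0.34631^3 × 0.65369^2 = 0.177476
P(M+6) = 10 × 0.34631^2 × 0.65369^3 = 0.335001
P(M+8) = 5 × 0.34631^1 × 0.65369^4 = 0.316171
P(M+10) = 0.65369^5 = 0.119360
The M+6 peak is largest (0.335001); scaling to 100 gives 1.49 : 14.03 : 52.98 : 100.00 : 94.38 : 35.63.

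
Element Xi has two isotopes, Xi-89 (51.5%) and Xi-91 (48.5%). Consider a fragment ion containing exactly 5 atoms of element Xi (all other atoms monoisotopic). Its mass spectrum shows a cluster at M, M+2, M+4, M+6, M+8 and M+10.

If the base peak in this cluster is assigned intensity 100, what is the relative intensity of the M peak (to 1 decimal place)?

Term probabilities: M 0.0362, M+2 0.1706, M+4 0.3213, M+6 0.3026, M+8 0.1425, M+10 0.0268. Base peak = M+4.
P(M+4) = C(5,2) × 0.515^3 × 0.485^2 = 10 × 0.13659088 × 0.235225 = 0.321296 (base)
P(M) = C(5,0) × 0.515^5 × 0.485^0 = 1 × 0.03622731 × 1.0000 = 0.036227
Relative intensity = 0.036227 / 0.321296 × 100 = 11.3

11.3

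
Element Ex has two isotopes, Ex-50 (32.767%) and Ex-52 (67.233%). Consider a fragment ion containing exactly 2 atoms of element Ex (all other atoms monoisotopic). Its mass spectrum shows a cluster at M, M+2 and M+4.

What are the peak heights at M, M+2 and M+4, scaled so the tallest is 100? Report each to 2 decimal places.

23.75 : 97.47 : 100.00

Each Ex atom is independently Ex-50 (p = 0.32767) or Ex-52 (q = 0.67233); the cluster is the binomial expansion (p + q)^2.
P(M) = 0.32767^2 = 0.107368
P(M+2) = 2 × 0.32767^1 × 0.67233^1 = 0.440605
P(M+4) = 0.67233^2 = 0.452028
The M+4 peak is largest (0.452028); scaling to 100 gives 23.75 : 97.47 : 100.00.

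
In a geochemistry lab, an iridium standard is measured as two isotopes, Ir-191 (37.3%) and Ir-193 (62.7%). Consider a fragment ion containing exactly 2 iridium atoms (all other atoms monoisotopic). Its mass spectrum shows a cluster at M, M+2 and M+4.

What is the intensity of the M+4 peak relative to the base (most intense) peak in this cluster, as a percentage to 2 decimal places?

84.05%

(0.373 + 0.627)^2 gives M 0.1391, M+2 0.4677, M+4 0.3931; the largest is M+2.
P(M+2) = C(2,1) × 0.373^1 × 0.627^1 = 2 × 0.3730 × 0.6270 = 0.467742 (base)
P(M+4) = C(2,2) × 0.373^0 × 0.627^2 = 1 × 1.0000 × 0.393129 = 0.393129
Relative intensity = 0.393129 / 0.467742 × 100 = 84.05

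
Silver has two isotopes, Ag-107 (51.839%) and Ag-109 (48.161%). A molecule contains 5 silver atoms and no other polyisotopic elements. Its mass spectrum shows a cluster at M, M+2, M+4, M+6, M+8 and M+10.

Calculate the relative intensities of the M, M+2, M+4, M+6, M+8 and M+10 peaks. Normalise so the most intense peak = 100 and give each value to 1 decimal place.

11.6 : 53.8 : 100.0 : 92.9 : 43.2 : 8.0

Each Ag atom is independently Ag-107 (p = 0.51839) or Ag-109 (q = 0.48161); the cluster is the binomial expansion (p + q)^5.
P(M) = 0.51839^5 = 0.037435
P(M+2) = 5 × 0.51839^4 × 0.48161^1 = 0.173897
P(M+4) = 10 × 0.51839^3 × 0.48161^2 = 0.323118
P(M+6) = 10 × 0.51839^2 × 0.48161^3 = 0.300192
P(M+8) = 5 × 0.51839^1 × 0.48161^4 = 0.139447
P(M+10) = 0.48161^5 = 0.025911
The M+4 peak is largest (0.323118); scaling to 100 gives 11.6 : 53.8 : 100.0 : 92.9 : 43.2 : 8.0.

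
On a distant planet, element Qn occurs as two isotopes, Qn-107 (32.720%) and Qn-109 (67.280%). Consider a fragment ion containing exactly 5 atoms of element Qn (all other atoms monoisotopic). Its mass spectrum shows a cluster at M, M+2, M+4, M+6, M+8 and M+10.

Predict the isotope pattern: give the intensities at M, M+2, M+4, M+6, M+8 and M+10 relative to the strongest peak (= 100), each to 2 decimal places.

1.12 : 11.50 : 47.30 : 97.27 : 100.00 : 41.12

Expanding (0.32720 + 0.67280)^5:
P(M) = 0.32720^5 = 0.003750
P(M+2) = 5 × 0.32720^4 × 0.67280^1 = 0.038558
P(M+4) = 10 × 0.32720^3 × 0.67280^2 = 0.158567
P(M+6) = 10 × 0.32720^2 × 0.67280^3 = 0.326050
P(M+8) = 5 × 0.32720^1 × 0.67280^4 = 0.335218
P(M+10) = 0.67280^5 = 0.137857
The M+8 peak is largest (0.335218); scaling to 100 gives 1.12 : 11.50 : 47.30 : 97.27 : 100.00 : 41.12.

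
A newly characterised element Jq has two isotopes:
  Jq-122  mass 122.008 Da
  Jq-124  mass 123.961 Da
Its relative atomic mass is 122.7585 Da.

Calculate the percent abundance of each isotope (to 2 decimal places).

Jq-122: 61.57%, Jq-124: 38.43%

Writing the weighted mean with unknown fraction x of Jq-122:
122.008·x + 123.961·(1 − x) = 122.7585
(122.008 − 123.961)·x = 122.7585 − 123.961
x = -1.2025 / -1.953 = 0.61572 → 61.57% Jq-122, 38.43% Jq-124.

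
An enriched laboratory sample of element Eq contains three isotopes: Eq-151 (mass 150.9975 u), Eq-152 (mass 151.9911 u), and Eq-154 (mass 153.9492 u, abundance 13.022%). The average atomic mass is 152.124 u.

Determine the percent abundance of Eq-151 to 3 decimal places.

12.287%

The remaining 86.978% is split between Eq-151 (fraction x) and Eq-152 (fraction 0.86978 − x).
Substituting: 150.9975x + 151.9911(0.86978 − x) = 132.076735176
(150.9975 − 151.9911)x = -0.122083782  ⇒  x = 0.12287, y = 0.74691
Eq-151: 12.287%, Eq-152: 74.691%.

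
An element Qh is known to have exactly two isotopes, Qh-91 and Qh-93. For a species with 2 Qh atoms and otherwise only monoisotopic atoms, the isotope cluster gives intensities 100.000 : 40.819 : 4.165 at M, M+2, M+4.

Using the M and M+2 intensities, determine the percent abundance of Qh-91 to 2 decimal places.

Write p for the Qh-91 fraction. I(M+2)/I(M) = [C(2,1)·p^1·(1−p)] / p^2 = 2·(1−p)/p = 40.819/100.000 = 0.4082
(1−p)/p = 0.4082/2 = 0.2041  ⇒  p = 1/(1 + 0.2041) = 0.8305
Qh-91: 83.05%, Qh-93: 16.95%.

83.05%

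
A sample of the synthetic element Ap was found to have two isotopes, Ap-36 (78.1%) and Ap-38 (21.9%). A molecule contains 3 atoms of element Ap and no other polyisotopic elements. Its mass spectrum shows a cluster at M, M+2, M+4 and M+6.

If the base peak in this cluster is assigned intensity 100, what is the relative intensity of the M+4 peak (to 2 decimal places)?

23.59

(0.781 + 0.219)^3 gives M 0.4764, M+2 0.4007, M+4 0.1124, M+6 0.0105; the largest is M.
P(M) = C(3,0) × 0.781^3 × 0.219^0 = 1 × 0.47637954 × 1.0000 = 0.476380 (base)
P(M+4) = C(3,2) × 0.781^1 × 0.219^2 = 3 × 0.7810 × 0.047961 = 0.112373
Relative intensity = 0.112373 / 0.476380 × 100 = 23.59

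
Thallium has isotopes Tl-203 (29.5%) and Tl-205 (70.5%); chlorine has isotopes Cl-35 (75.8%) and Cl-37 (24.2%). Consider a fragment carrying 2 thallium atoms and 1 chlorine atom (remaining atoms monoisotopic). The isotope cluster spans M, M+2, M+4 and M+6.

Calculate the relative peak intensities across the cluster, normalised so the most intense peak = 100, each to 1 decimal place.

Thallium pattern (n=2): 0.087025 : 0.41595 : 0.497025
Chlorine pattern (n=1): 0.7580 : 0.2420
Convolve the two distributions (both contribute in 2-u steps):
  M: 0.087025×0.7580 = 0.065965
  M+2: 0.087025×0.2420 + 0.41595×0.7580 = 0.336350
  M+4: 0.41595×0.2420 + 0.497025×0.7580 = 0.477405
  M+6: 0.497025×0.2420 = 0.120280
Scale to base peak (0.477405) = 100: 13.8 : 70.5 : 100.0 : 25.2

13.8 : 70.5 : 100.0 : 25.2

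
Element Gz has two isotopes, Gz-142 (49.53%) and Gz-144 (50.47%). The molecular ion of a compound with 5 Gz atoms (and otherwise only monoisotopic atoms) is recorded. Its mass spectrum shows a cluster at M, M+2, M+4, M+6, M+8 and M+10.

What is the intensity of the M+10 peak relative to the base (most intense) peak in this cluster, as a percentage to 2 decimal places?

(0.4953 + 0.5047)^5 gives M 0.0298, M+2 0.1519, M+4 0.3095, M+6 0.3154, M+8 0.1607, M+10 0.0327; the largest is M+6.
P(M+6) = C(5,3) × 0.4953^2 × 0.5047^3 = 10 × 0.24532209 × 0.12855824 = 0.315382 (base)
P(M+10) = C(5,5) × 0.4953^0 × 0.5047^5 = 1 × 1.0000 × 0.03274662 = 0.032747
Relative intensity = 0.032747 / 0.315382 × 100 = 10.38

10.38%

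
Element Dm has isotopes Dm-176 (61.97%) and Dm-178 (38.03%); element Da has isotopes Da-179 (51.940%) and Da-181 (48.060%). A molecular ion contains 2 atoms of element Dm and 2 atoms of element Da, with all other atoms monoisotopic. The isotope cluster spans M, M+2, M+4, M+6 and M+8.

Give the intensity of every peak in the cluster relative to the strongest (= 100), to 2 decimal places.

28.54 : 87.84 : 100.00 : 49.88 : 9.20

Element Dm pattern (n=2): 0.38402809 : 0.47134382 : 0.14462809
Element Da pattern (n=2): 0.26977636 : 0.49924728 : 0.23097636
Convolve the two distributions (both contribute in 2-u steps):
  M: 0.38402809×0.26977636 = 0.103602
  M+2: 0.38402809×0.49924728 + 0.47134382×0.26977636 = 0.318882
  M+4: 0.38402809×0.23097636 + 0.47134382×0.49924728 + 0.14462809×0.26977636 = 0.363036
  M+6: 0.47134382×0.23097636 + 0.14462809×0.49924728 = 0.181074
  M+8: 0.14462809×0.23097636 = 0.033406
Scale to base peak (0.363036) = 100: 28.54 : 87.84 : 100.00 : 49.88 : 9.20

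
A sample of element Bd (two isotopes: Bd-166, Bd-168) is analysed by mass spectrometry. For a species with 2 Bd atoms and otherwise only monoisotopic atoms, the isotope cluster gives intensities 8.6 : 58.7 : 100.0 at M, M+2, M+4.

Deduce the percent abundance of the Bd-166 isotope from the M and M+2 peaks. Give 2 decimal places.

22.66%

Let p = fractional abundance of Bd-166. I(M+2)/I(M) = [C(2,1)·p^1·(1−p)] / p^2 = 2·(1−p)/p = 58.7/8.6 = 6.8256
(1−p)/p = 6.8256/2 = 3.4128  ⇒  p = 1/(1 + 3.4128) = 0.2266
Bd-166: 22.66%, Bd-168: 77.34%.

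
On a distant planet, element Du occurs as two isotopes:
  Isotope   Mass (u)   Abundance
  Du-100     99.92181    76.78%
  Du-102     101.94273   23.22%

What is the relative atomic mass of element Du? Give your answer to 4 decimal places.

100.3911 u

Ar = Σ fᵢ·mᵢ = 0.7678 × 99.92181 + 0.2322 × 101.94273
= 76.719966 + 23.671102 = 100.391068 u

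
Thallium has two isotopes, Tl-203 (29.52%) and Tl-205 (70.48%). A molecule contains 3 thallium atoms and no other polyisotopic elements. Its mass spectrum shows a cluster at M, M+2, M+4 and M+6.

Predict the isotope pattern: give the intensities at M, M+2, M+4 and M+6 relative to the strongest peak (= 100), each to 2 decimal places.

5.85 : 41.88 : 100.00 : 79.58

The 3 Tl atoms are independent, so intensities follow the terms of (0.2952 + 0.7048)^3.
P(M) = 0.2952^3 = 0.025725
P(M+2) = 3 × 0.2952^2 × 0.7048^1 = 0.184255
P(M+4) = 3 × 0.2952^1 × 0.7048^2 = 0.439916
P(M+6) = 0.7048^3 = 0.350104
The M+4 peak is largest (0.439916); scaling to 100 gives 5.85 : 41.88 : 100.00 : 79.58.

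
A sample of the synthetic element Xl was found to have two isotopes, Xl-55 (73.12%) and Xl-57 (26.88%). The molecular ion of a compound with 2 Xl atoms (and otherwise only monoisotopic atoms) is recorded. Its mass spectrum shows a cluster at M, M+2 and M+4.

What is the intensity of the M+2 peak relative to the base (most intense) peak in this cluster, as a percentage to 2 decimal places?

Term probabilities: M 0.5347, M+2 0.3931, M+4 0.0723. Base peak = M.
P(M) = C(2,0) × 0.7312^2 × 0.2688^0 = 1 × 0.53465344 × 1.0000 = 0.534653 (base)
P(M+2) = C(2,1) × 0.7312^1 × 0.2688^1 = 2 × 0.7312 × 0.2688 = 0.393093
Relative intensity = 0.393093 / 0.534653 × 100 = 73.52

73.52%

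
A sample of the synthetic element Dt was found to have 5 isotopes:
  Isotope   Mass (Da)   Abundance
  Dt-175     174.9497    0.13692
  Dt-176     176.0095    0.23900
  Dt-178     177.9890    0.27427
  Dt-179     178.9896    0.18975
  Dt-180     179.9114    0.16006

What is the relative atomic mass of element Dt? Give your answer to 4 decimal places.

Average mass = Σ (abundance × isotope mass) = 0.13692 × 174.9497 + 0.23900 × 176.0095 + 0.27427 × 177.9890 + 0.18975 × 178.9896 + 0.16006 × 179.9114
= 23.95411 + 42.06627 + 48.81704 + 33.96328 + 28.79662 = 177.59732 Da

177.5973 Da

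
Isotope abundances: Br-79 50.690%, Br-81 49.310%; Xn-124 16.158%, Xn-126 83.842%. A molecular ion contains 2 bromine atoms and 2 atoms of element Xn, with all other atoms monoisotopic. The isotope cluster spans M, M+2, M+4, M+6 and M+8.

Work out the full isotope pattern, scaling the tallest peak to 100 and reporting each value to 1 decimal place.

1.6 : 19.8 : 77.3 : 100.0 : 41.0

Bromine pattern (n=2): 0.25694761 : 0.49990478 : 0.24314761
Element Xn pattern (n=2): 0.0261081 : 0.27094381 : 0.7029481
Convolve the two distributions (both contribute in 2-u steps):
  M: 0.25694761×0.0261081 = 0.006708
  M+2: 0.25694761×0.27094381 + 0.49990478×0.0261081 = 0.082670
  M+4: 0.25694761×0.7029481 + 0.49990478×0.27094381 + 0.24314761×0.0261081 = 0.322415
  M+6: 0.49990478×0.7029481 + 0.24314761×0.27094381 = 0.417286
  M+8: 0.24314761×0.7029481 = 0.170920
Scale to base peak (0.417286) = 100: 1.6 : 19.8 : 77.3 : 100.0 : 41.0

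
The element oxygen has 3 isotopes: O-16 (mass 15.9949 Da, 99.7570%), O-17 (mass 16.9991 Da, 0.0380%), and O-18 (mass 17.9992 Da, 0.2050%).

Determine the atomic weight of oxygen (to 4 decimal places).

15.9994 Da

Average mass = Σ (abundance × isotope mass) = 0.997570 × 15.9949 + 0.000380 × 16.9991 + 0.002050 × 17.9992
= 15.95603 + 0.00646 + 0.03690 = 15.99939 Da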